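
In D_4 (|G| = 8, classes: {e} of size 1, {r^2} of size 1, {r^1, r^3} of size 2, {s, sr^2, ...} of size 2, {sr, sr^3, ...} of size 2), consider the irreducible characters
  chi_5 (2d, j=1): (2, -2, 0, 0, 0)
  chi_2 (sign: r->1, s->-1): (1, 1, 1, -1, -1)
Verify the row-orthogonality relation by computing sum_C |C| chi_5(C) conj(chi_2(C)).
Sum = 0; so <chi_5, chi_2> = 0 (distinct irreducibles are orthogonal).

Proof sketch: Compute term by term over conjugacy classes (|C| * chi_5(C) * conj(chi_2(C))):
  1*(2)*conj(1) + 1*(-2)*conj(1) + 2*(0)*conj(1) + 2*(0)*conj(-1) + 2*(0)*conj(-1)
  = (2) + (-2) + (0) + (0) + (0)
  = 0.
Dividing by |G| = 8 gives 0/8 = 0, matching the row-orthogonality relation <chi_5, chi_2> = [chi_5 = chi_2].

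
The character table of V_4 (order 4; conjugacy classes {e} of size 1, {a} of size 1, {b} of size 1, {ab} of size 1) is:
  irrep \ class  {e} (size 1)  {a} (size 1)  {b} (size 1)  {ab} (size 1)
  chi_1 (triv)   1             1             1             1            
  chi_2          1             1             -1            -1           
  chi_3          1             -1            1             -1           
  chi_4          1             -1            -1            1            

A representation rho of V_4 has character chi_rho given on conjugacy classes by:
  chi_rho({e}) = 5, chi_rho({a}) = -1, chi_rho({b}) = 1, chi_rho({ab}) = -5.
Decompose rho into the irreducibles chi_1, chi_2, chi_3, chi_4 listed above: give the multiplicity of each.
Multiplicities: chi_1: 0, chi_2: 2, chi_3: 3, chi_4: 0.

Reasoning: Use <chi_rho, chi> = (1/|G|) sum_C |C| * chi_rho(C) * conj(chi(C)) with |G| = 4 for each irreducible chi in the table:
  <chi_rho, chi_1> = (1/4)[1*(5)*conj(1) + 1*(-1)*conj(1) + 1*(1)*conj(1) + 1*(-5)*conj(1)]
      = (1/4)[(5) + (-1) + (1) + (-5)] = 0/4 = 0
  <chi_rho, chi_2> = (1/4)[1*(5)*conj(1) + 1*(-1)*conj(1) + 1*(1)*conj(-1) + 1*(-5)*conj(-1)]
      = (1/4)[(5) + (-1) + (-1) + (5)] = 8/4 = 2
  <chi_rho, chi_3> = (1/4)[1*(5)*conj(1) + 1*(-1)*conj(-1) + 1*(1)*conj(1) + 1*(-5)*conj(-1)]
      = (1/4)[(5) + (1) + (1) + (5)] = 12/4 = 3
  <chi_rho, chi_4> = (1/4)[1*(5)*conj(1) + 1*(-1)*conj(-1) + 1*(1)*conj(-1) + 1*(-5)*conj(1)]
      = (1/4)[(5) + (1) + (-1) + (-5)] = 0/4 = 0
Dimension check: dim(rho) = sum (mult * dim) = 0*1 + 2*1 + 3*1 + 0*1 = 5 = chi_rho(e) = 5.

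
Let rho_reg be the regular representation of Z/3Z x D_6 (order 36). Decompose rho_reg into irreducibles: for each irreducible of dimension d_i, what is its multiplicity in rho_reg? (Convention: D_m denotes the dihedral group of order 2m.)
Each irreducible V_i of dimension d_i appears with multiplicity d_i, i.e. rho_reg = (direct sum over all irreducibles V_i) d_i V_i. The irreducible dimensions for Z/3Z x D_6 are 1, 1, 1, 1, 1, 1, 1, 1, 1, 1, 1, 1, 2, 2, 2, 2, 2, 2: 12 irreducibles of dimension 1, each with multiplicity 1; 6 irreducibles of dimension 2, each with multiplicity 2. Total dimension 12*1*1 + 6*2*2 = 36 = |G|.

Proof sketch: General theorem: in the regular representation of a finite group G, each irreducible appears with multiplicity equal to its dimension. Check: dim(rho_reg) = sum d_i^2 = 1 + 1 + 1 + 1 + 1 + 1 + 1 + 1 + 1 + 1 + 1 + 1 + 4 + 4 + 4 + 4 + 4 + 4 = 36 = |G|.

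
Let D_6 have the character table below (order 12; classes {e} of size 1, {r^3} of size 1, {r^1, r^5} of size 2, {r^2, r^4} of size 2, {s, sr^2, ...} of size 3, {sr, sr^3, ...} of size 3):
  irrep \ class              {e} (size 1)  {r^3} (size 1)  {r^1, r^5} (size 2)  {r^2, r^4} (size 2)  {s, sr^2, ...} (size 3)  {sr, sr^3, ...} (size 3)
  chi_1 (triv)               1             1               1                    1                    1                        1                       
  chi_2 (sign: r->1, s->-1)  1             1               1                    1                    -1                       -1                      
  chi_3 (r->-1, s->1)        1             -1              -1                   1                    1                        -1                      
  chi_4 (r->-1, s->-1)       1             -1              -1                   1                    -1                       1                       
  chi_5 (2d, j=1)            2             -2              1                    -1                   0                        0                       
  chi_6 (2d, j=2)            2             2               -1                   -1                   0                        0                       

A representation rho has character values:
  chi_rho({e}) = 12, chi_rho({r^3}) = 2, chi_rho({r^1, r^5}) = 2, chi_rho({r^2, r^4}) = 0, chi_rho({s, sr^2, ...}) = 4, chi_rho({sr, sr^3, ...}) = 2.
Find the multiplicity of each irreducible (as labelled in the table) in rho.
Multiplicities: chi_1: 3, chi_2: 0, chi_3: 1, chi_4: 0, chi_5: 2, chi_6: 2.

Details: Use <chi_rho, chi> = (1/|G|) sum_C |C| * chi_rho(C) * conj(chi(C)) with |G| = 12 for each irreducible chi in the table:
  <chi_rho, chi_1> = (1/12)[1*(12)*conj(1) + 1*(2)*conj(1) + 2*(2)*conj(1) + 2*(0)*conj(1) + 3*(4)*conj(1) + 3*(2)*conj(1)]
      = (1/12)[(12) + (2) + (4) + (0) + (12) + (6)] = 36/12 = 3
  <chi_rho, chi_2> = (1/12)[1*(12)*conj(1) + 1*(2)*conj(1) + 2*(2)*conj(1) + 2*(0)*conj(1) + 3*(4)*conj(-1) + 3*(2)*conj(-1)]
      = (1/12)[(12) + (2) + (4) + (0) + (-12) + (-6)] = 0/12 = 0
  <chi_rho, chi_3> = (1/12)[1*(12)*conj(1) + 1*(2)*conj(-1) + 2*(2)*conj(-1) + 2*(0)*conj(1) + 3*(4)*conj(1) + 3*(2)*conj(-1)]
      = (1/12)[(12) + (-2) + (-4) + (0) + (12) + (-6)] = 12/12 = 1
  <chi_rho, chi_4> = (1/12)[1*(12)*conj(1) + 1*(2)*conj(-1) + 2*(2)*conj(-1) + 2*(0)*conj(1) + 3*(4)*conj(-1) + 3*(2)*conj(1)]
      = (1/12)[(12) + (-2) + (-4) + (0) + (-12) + (6)] = 0/12 = 0
  <chi_rho, chi_5> = (1/12)[1*(12)*conj(2) + 1*(2)*conj(-2) + 2*(2)*conj(1) + 2*(0)*conj(-1) + 3*(4)*conj(0) + 3*(2)*conj(0)]
      = (1/12)[(24) + (-4) + (4) + (0) + (0) + (0)] = 24/12 = 2
  <chi_rho, chi_6> = (1/12)[1*(12)*conj(2) + 1*(2)*conj(2) + 2*(2)*conj(-1) + 2*(0)*conj(-1) + 3*(4)*conj(0) + 3*(2)*conj(0)]
      = (1/12)[(24) + (4) + (-4) + (0) + (0) + (0)] = 24/12 = 2
Dimension check: dim(rho) = sum (mult * dim) = 3*1 + 0*1 + 1*1 + 0*1 + 2*2 + 2*2 = 12 = chi_rho(e) = 12.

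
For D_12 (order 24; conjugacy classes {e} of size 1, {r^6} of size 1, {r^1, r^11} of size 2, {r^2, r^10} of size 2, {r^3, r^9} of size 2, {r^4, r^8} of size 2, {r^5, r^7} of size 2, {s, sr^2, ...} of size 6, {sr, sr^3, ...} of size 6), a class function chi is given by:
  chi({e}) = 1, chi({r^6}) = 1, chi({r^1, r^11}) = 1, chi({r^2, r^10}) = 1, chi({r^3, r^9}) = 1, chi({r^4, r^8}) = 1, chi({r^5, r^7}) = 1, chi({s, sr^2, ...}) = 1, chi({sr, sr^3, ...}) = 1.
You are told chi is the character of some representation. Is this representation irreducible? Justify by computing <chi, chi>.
Irreducible: <chi, chi> = 1.

Argument: <chi, chi> = (1/|G|) sum_C |C| * |chi(C)|^2 = (1/24)[1*|1|^2 + 1*|1|^2 + 2*|1|^2 + 2*|1|^2 + 2*|1|^2 + 2*|1|^2 + 2*|1|^2 + 6*|1|^2 + 6*|1|^2]
  = (1/24)[(1) + (1) + (2) + (2) + (2) + (2) + (2) + (6) + (6)] = 24/24 = 1.
A character is irreducible iff <chi, chi> = 1, so this representation is irreducible.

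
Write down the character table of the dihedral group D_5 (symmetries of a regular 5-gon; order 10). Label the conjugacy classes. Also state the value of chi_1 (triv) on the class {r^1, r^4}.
Conjugacy classes: {e} of size 1, {r^1, r^4} of size 2, {r^2, r^3} of size 2, {s, sr, ..., sr^4} of size 5.
Character table:
  irrep \ class              {e} (size 1)  {r^1, r^4} (size 2)  {r^2, r^3} (size 2)  {s, sr, ..., sr^4} (size 5)
  chi_1 (triv)               1             1                    1                    1                          
  chi_2 (sign: r->1, s->-1)  1             1                    1                    -1                         
  chi_3 (2d, j=1)            2             -1/2 + sqrt(5)/2     -sqrt(5)/2 - 1/2     0                          
  chi_4 (2d, j=2)            2             -sqrt(5)/2 - 1/2     -1/2 + sqrt(5)/2     0                          

Spot check: chi_1 (triv) on {r^1, r^4} = 1.

Solution. D_5 has order 2*5 = 10 with 4 conjugacy classes, hence 4 irreducibles. Sum of squared dims 1 + 1 + 4 + 4 = 10 = |G|. Linear characters come from the abelianisation; the 2-dimensional irreps have character r^k -> 2*cos(2*pi*j*k/5), reflections -> 0.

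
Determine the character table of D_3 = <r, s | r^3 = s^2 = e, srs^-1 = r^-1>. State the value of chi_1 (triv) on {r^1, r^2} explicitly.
Conjugacy classes: {e} of size 1, {r^1, r^2} of size 2, {s, sr, ..., sr^2} of size 3.
Character table:
  irrep \ class              {e} (size 1)  {r^1, r^2} (size 2)  {s, sr, ..., sr^2} (size 3)
  chi_1 (triv)               1             1                    1                          
  chi_2 (sign: r->1, s->-1)  1             1                    -1                         
  chi_3 (2d, j=1)            2             -1                   0                          

Spot check: chi_1 (triv) on {r^1, r^2} = 1.

D_3 has order 2*3 = 6 with 3 conjugacy classes, hence 3 irreducibles. Sum of squared dims 1 + 1 + 4 = 6 = |G|. Linear characters come from the abelianisation; the 2-dimensional irreps have character r^k -> 2*cos(2*pi*j*k/3), reflections -> 0.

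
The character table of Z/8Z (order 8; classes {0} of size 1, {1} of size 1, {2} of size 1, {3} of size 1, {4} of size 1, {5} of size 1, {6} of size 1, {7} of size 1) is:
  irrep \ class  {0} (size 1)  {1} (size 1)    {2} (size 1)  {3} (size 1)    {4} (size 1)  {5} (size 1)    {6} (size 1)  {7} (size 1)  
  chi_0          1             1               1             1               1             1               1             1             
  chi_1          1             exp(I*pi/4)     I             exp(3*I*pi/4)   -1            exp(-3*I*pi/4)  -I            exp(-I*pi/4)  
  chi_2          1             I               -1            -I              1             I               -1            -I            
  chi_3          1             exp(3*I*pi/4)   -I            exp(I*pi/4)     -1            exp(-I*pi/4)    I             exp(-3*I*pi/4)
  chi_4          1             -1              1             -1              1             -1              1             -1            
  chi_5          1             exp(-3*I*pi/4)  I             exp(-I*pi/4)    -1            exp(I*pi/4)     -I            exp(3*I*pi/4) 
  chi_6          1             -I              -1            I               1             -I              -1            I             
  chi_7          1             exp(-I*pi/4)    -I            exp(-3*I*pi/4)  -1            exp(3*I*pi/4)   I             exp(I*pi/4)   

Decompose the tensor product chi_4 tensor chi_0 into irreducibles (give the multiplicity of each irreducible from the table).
chi_4 tensor chi_0 = chi_4 (all other irreducibles have multiplicity 0).

Proof sketch: The character of a tensor product is the pointwise product (chi_4 * chi_0)(C) = chi_4(C) * chi_0(C):
  {0}: (1)*(1), {1}: (-1)*(1), {2}: (1)*(1), {3}: (-1)*(1), {4}: (1)*(1), {5}: (-1)*(1), {6}: (1)*(1), {7}: (-1)*(1)
so (chi_4 * chi_0) takes values
  {0} -> 1, {1} -> -1, {2} -> 1, {3} -> -1, {4} -> 1, {5} -> -1, {6} -> 1, {7} -> -1.
Now take the inner product of this character with each irreducible chi from the table, <chi_4*chi_0, chi> = (1/8) sum_C |C| (chi_4*chi_0)(C) conj(chi(C)):
  <chi_4*chi_0, chi_0> = (1/8)[1*(1)*conj(1) + 1*(-1)*conj(1) + 1*(1)*conj(1) + 1*(-1)*conj(1) + 1*(1)*conj(1) + 1*(-1)*conj(1) + 1*(1)*conj(1) + 1*(-1)*conj(1)]
      = (1/8)[(1) + (-1) + (1) + (-1) + (1) + (-1) + (1) + (-1)] = 0/8 = 0
  <chi_4*chi_0, chi_1> = (1/8)[1*(1)*conj(1) + 1*(-1)*conj(exp(I*pi/4)) + 1*(1)*conj(I) + 1*(-1)*conj(exp(3*I*pi/4)) + 1*(1)*conj(-1) + 1*(-1)*conj(exp(-3*I*pi/4)) + 1*(1)*conj(-I) + 1*(-1)*conj(exp(-I*pi/4))]
      = (1/8)[(1) + (-exp(-I*pi/4)) + (-I) + (-exp(-3*I*pi/4)) + (-1) + (-exp(3*I*pi/4)) + (I) + (-exp(I*pi/4))] = 0/8 = 0
  <chi_4*chi_0, chi_2> = (1/8)[1*(1)*conj(1) + 1*(-1)*conj(I) + 1*(1)*conj(-1) + 1*(-1)*conj(-I) + 1*(1)*conj(1) + 1*(-1)*conj(I) + 1*(1)*conj(-1) + 1*(-1)*conj(-I)]
      = (1/8)[(1) + (I) + (-1) + (-I) + (1) + (I) + (-1) + (-I)] = 0/8 = 0
  <chi_4*chi_0, chi_3> = (1/8)[1*(1)*conj(1) + 1*(-1)*conj(exp(3*I*pi/4)) + 1*(1)*conj(-I) + 1*(-1)*conj(exp(I*pi/4)) + 1*(1)*conj(-1) + 1*(-1)*conj(exp(-I*pi/4)) + 1*(1)*conj(I) + 1*(-1)*conj(exp(-3*I*pi/4))]
      = (1/8)[(1) + (-exp(-3*I*pi/4)) + (I) + (-exp(-I*pi/4)) + (-1) + (-exp(I*pi/4)) + (-I) + (-exp(3*I*pi/4))] = 0/8 = 0
  <chi_4*chi_0, chi_4> = (1/8)[1*(1)*conj(1) + 1*(-1)*conj(-1) + 1*(1)*conj(1) + 1*(-1)*conj(-1) + 1*(1)*conj(1) + 1*(-1)*conj(-1) + 1*(1)*conj(1) + 1*(-1)*conj(-1)]
      = (1/8)[(1) + (1) + (1) + (1) + (1) + (1) + (1) + (1)] = 8/8 = 1
  <chi_4*chi_0, chi_5> = (1/8)[1*(1)*conj(1) + 1*(-1)*conj(exp(-3*I*pi/4)) + 1*(1)*conj(I) + 1*(-1)*conj(exp(-I*pi/4)) + 1*(1)*conj(-1) + 1*(-1)*conj(exp(I*pi/4)) + 1*(1)*conj(-I) + 1*(-1)*conj(exp(3*I*pi/4))]
      = (1/8)[(1) + (-exp(3*I*pi/4)) + (-I) + (-exp(I*pi/4)) + (-1) + (-exp(-I*pi/4)) + (I) + (-exp(-3*I*pi/4))] = 0/8 = 0
  <chi_4*chi_0, chi_6> = (1/8)[1*(1)*conj(1) + 1*(-1)*conj(-I) + 1*(1)*conj(-1) + 1*(-1)*conj(I) + 1*(1)*conj(1) + 1*(-1)*conj(-I) + 1*(1)*conj(-1) + 1*(-1)*conj(I)]
      = (1/8)[(1) + (-I) + (-1) + (I) + (1) + (-I) + (-1) + (I)] = 0/8 = 0
  <chi_4*chi_0, chi_7> = (1/8)[1*(1)*conj(1) + 1*(-1)*conj(exp(-I*pi/4)) + 1*(1)*conj(-I) + 1*(-1)*conj(exp(-3*I*pi/4)) + 1*(1)*conj(-1) + 1*(-1)*conj(exp(3*I*pi/4)) + 1*(1)*conj(I) + 1*(-1)*conj(exp(I*pi/4))]
      = (1/8)[(1) + (-exp(I*pi/4)) + (I) + (-exp(3*I*pi/4)) + (-1) + (-exp(-3*I*pi/4)) + (-I) + (-exp(-I*pi/4))] = 0/8 = 0
(Exp terms are combined using exp(i*s)*conj(exp(i*t)) = exp(i*(s-t)), and sums of them are collapsed using the identity that for every m > 1 the m distinct m-th roots of unity sum to 0, e.g. 1 + exp(2*I*pi/3) + exp(-2*I*pi/3) = 0.)
Hence the multiplicities are chi_4: 1. Dimension check: dim(chi_4)*dim(chi_0) = 1*1 = 1 and sum (mult * dim) = 1*1 = 1.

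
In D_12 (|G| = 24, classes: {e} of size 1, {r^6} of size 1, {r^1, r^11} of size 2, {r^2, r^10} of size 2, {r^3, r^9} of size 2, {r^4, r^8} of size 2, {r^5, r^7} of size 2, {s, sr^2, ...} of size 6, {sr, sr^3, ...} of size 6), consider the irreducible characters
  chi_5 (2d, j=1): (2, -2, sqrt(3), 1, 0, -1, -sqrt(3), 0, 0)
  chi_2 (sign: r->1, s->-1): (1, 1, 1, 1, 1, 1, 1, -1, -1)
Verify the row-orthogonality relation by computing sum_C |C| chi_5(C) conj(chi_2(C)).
Sum = 0; so <chi_5, chi_2> = 0 (distinct irreducibles are orthogonal).

Reasoning: Compute term by term over conjugacy classes (|C| * chi_5(C) * conj(chi_2(C))):
  1*(2)*conj(1) + 1*(-2)*conj(1) + 2*(sqrt(3))*conj(1) + 2*(1)*conj(1) + 2*(0)*conj(1) + 2*(-1)*conj(1) + 2*(-sqrt(3))*conj(1) + 6*(0)*conj(-1) + 6*(0)*conj(-1)
  = (2) + (-2) + (2*sqrt(3)) + (2) + (0) + (-2) + (-2*sqrt(3)) + (0) + (0)
  = 0.
Dividing by |G| = 24 gives 0/24 = 0, matching the row-orthogonality relation <chi_5, chi_2> = [chi_5 = chi_2].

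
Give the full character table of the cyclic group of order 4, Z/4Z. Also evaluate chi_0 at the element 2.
Character table of Z/4Z (irreps indexed chi_0,...,chi_3 with chi_k(m) = zeta_4^(k*m), zeta_4 = exp(2*pi*i/4)):
  irrep \ class  {0} (size 1)  {1} (size 1)  {2} (size 1)  {3} (size 1)
  chi_0          1             1             1             1           
  chi_1          1             I             -1            -I          
  chi_2          1             -1            1             -1          
  chi_3          1             -I            -1            I           

Spot check: chi_0(2) = zeta_4^(0*2) = zeta_4^0 = 1.

Derivation: Z/4Z is abelian, so all 4 irreducible complex representations are 1-dimensional. They are given by chi_k(m) = zeta_4^(k*m) for k = 0,...,3. Row orthogonality: sum_m chi_k(m) conj(chi_l(m)) = 4 * [k = l].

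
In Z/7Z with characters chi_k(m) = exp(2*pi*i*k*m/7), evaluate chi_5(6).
chi_5(6) = zeta_7^30 = exp(4*I*pi/7)

Explanation: chi_5(6) = zeta_7^(5*6) = zeta_7^30. Since zeta_7^7 = 1, this equals zeta_7^2 = exp(2*pi*i*2/7) = exp(4*I*pi/7).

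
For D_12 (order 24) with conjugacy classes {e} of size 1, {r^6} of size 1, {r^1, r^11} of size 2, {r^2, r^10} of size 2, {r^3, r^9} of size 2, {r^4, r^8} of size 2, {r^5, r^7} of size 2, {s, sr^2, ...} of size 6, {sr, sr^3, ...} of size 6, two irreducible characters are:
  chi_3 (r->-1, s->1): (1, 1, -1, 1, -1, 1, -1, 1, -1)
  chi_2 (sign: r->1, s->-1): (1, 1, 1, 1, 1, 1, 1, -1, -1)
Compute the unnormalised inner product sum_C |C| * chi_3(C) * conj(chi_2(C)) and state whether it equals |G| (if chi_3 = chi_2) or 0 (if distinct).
Sum = 0; so <chi_3, chi_2> = 0 (distinct irreducibles are orthogonal).

Compute term by term over conjugacy classes (|C| * chi_3(C) * conj(chi_2(C))):
  1*(1)*conj(1) + 1*(1)*conj(1) + 2*(-1)*conj(1) + 2*(1)*conj(1) + 2*(-1)*conj(1) + 2*(1)*conj(1) + 2*(-1)*conj(1) + 6*(1)*conj(-1) + 6*(-1)*conj(-1)
  = (1) + (1) + (-2) + (2) + (-2) + (2) + (-2) + (-6) + (6)
  = 0.
Dividing by |G| = 24 gives 0/24 = 0, matching the row-orthogonality relation <chi_3, chi_2> = [chi_3 = chi_2].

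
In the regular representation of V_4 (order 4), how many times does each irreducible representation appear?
Each irreducible V_i of dimension d_i appears with multiplicity d_i, i.e. rho_reg = (direct sum over all irreducibles V_i) d_i V_i. The irreducible dimensions for V_4 are 1, 1, 1, 1: 4 irreducibles of dimension 1, each with multiplicity 1. Total dimension 4*1*1 = 4 = |G|.

Details: General theorem: in the regular representation of a finite group G, each irreducible appears with multiplicity equal to its dimension. Check: dim(rho_reg) = sum d_i^2 = 1 + 1 + 1 + 1 = 4 = |G|.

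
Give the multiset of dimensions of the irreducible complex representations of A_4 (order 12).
Dimensions: 1, 1, 1, 3

Why: There are 4 irreducibles (= number of conjugacy classes). Their dimensions d_i satisfy sum d_i^2 = |G| = 12: 1 + 1 + 1 + 9 = 12.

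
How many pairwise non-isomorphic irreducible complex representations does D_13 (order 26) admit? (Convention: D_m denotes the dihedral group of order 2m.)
8

Solution. The number of irreducible complex representations of a finite group equals its number of conjugacy classes. D_13 has 8 conjugacy classes ((n+3)/2 for n odd), so D_13 (order 26) has exactly 8 irreducible complex representations.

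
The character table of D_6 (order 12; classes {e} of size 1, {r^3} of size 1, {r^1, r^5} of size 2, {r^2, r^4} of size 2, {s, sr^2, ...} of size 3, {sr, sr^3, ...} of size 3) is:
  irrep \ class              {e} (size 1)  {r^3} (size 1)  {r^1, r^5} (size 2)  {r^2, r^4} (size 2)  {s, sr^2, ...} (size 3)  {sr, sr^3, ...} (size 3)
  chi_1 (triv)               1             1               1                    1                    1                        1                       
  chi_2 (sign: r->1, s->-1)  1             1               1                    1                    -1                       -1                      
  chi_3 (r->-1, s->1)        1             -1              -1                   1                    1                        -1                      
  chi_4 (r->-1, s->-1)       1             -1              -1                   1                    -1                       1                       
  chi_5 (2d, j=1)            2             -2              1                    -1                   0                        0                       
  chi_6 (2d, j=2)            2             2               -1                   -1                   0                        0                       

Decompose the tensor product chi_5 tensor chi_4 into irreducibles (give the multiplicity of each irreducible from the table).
chi_5 tensor chi_4 = chi_6 (all other irreducibles have multiplicity 0).

Justification: The character of a tensor product is the pointwise product (chi_5 * chi_4)(C) = chi_5(C) * chi_4(C):
  {e}: (2)*(1), {r^3}: (-2)*(-1), {r^1, r^5}: (1)*(-1), {r^2, r^4}: (-1)*(1), {s, sr^2, ...}: (0)*(-1), {sr, sr^3, ...}: (0)*(1)
so (chi_5 * chi_4) takes values
  {e} -> 2, {r^3} -> 2, {r^1, r^5} -> -1, {r^2, r^4} -> -1, {s, sr^2, ...} -> 0, {sr, sr^3, ...} -> 0.
Now take the inner product of this character with each irreducible chi from the table, <chi_5*chi_4, chi> = (1/12) sum_C |C| (chi_5*chi_4)(C) conj(chi(C)):
  <chi_5*chi_4, chi_1> = (1/12)[1*(2)*conj(1) + 1*(2)*conj(1) + 2*(-1)*conj(1) + 2*(-1)*conj(1) + 3*(0)*conj(1) + 3*(0)*conj(1)]
      = (1/12)[(2) + (2) + (-2) + (-2) + (0) + (0)] = 0/12 = 0
  <chi_5*chi_4, chi_2> = (1/12)[1*(2)*conj(1) + 1*(2)*conj(1) + 2*(-1)*conj(1) + 2*(-1)*conj(1) + 3*(0)*conj(-1) + 3*(0)*conj(-1)]
      = (1/12)[(2) + (2) + (-2) + (-2) + (0) + (0)] = 0/12 = 0
  <chi_5*chi_4, chi_3> = (1/12)[1*(2)*conj(1) + 1*(2)*conj(-1) + 2*(-1)*conj(-1) + 2*(-1)*conj(1) + 3*(0)*conj(1) + 3*(0)*conj(-1)]
      = (1/12)[(2) + (-2) + (2) + (-2) + (0) + (0)] = 0/12 = 0
  <chi_5*chi_4, chi_4> = (1/12)[1*(2)*conj(1) + 1*(2)*conj(-1) + 2*(-1)*conj(-1) + 2*(-1)*conj(1) + 3*(0)*conj(-1) + 3*(0)*conj(1)]
      = (1/12)[(2) + (-2) + (2) + (-2) + (0) + (0)] = 0/12 = 0
  <chi_5*chi_4, chi_5> = (1/12)[1*(2)*conj(2) + 1*(2)*conj(-2) + 2*(-1)*conj(1) + 2*(-1)*conj(-1) + 3*(0)*conj(0) + 3*(0)*conj(0)]
      = (1/12)[(4) + (-4) + (-2) + (2) + (0) + (0)] = 0/12 = 0
  <chi_5*chi_4, chi_6> = (1/12)[1*(2)*conj(2) + 1*(2)*conj(2) + 2*(-1)*conj(-1) + 2*(-1)*conj(-1) + 3*(0)*conj(0) + 3*(0)*conj(0)]
      = (1/12)[(4) + (4) + (2) + (2) + (0) + (0)] = 12/12 = 1
Hence the multiplicities are chi_6: 1. Dimension check: dim(chi_5)*dim(chi_4) = 2*1 = 2 and sum (mult * dim) = 1*2 = 2.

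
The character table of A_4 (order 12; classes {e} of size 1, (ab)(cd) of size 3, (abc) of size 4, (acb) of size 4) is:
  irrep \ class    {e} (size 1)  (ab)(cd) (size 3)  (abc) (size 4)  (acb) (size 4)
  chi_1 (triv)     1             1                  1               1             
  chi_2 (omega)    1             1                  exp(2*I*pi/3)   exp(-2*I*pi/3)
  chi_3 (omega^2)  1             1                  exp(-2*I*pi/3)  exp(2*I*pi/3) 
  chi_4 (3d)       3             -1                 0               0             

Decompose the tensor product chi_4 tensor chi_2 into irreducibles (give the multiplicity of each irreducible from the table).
chi_4 tensor chi_2 = chi_4 (all other irreducibles have multiplicity 0).

The character of a tensor product is the pointwise product (chi_4 * chi_2)(C) = chi_4(C) * chi_2(C):
  {e}: (3)*(1), (ab)(cd): (-1)*(1), (abc): (0)*(exp(2*I*pi/3)), (acb): (0)*(exp(-2*I*pi/3))
so (chi_4 * chi_2) takes values
  {e} -> 3, (ab)(cd) -> -1, (abc) -> 0, (acb) -> 0.
Now take the inner product of this character with each irreducible chi from the table, <chi_4*chi_2, chi> = (1/12) sum_C |C| (chi_4*chi_2)(C) conj(chi(C)):
  <chi_4*chi_2, chi_1> = (1/12)[1*(3)*conj(1) + 3*(-1)*conj(1) + 4*(0)*conj(1) + 4*(0)*conj(1)]
      = (1/12)[(3) + (-3) + (0) + (0)] = 0/12 = 0
  <chi_4*chi_2, chi_2> = (1/12)[1*(3)*conj(1) + 3*(-1)*conj(1) + 4*(0)*conj(exp(2*I*pi/3)) + 4*(0)*conj(exp(-2*I*pi/3))]
      = (1/12)[(3) + (-3) + (0) + (0)] = 0/12 = 0
  <chi_4*chi_2, chi_3> = (1/12)[1*(3)*conj(1) + 3*(-1)*conj(1) + 4*(0)*conj(exp(-2*I*pi/3)) + 4*(0)*conj(exp(2*I*pi/3))]
      = (1/12)[(3) + (-3) + (0) + (0)] = 0/12 = 0
  <chi_4*chi_2, chi_4> = (1/12)[1*(3)*conj(3) + 3*(-1)*conj(-1) + 4*(0)*conj(0) + 4*(0)*conj(0)]
      = (1/12)[(9) + (3) + (0) + (0)] = 12/12 = 1
(Exp terms are combined using exp(i*s)*conj(exp(i*t)) = exp(i*(s-t)), and sums of them are collapsed using the identity that for every m > 1 the m distinct m-th roots of unity sum to 0, e.g. 1 + exp(2*I*pi/3) + exp(-2*I*pi/3) = 0.)
Hence the multiplicities are chi_4: 1. Dimension check: dim(chi_4)*dim(chi_2) = 3*1 = 3 and sum (mult * dim) = 1*3 = 3.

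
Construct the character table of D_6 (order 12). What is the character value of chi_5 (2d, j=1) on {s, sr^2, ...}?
Conjugacy classes: {e} of size 1, {r^3} of size 1, {r^1, r^5} of size 2, {r^2, r^4} of size 2, {s, sr^2, ...} of size 3, {sr, sr^3, ...} of size 3.
Character table:
  irrep \ class              {e} (size 1)  {r^3} (size 1)  {r^1, r^5} (size 2)  {r^2, r^4} (size 2)  {s, sr^2, ...} (size 3)  {sr, sr^3, ...} (size 3)
  chi_1 (triv)               1             1               1                    1                    1                        1                       
  chi_2 (sign: r->1, s->-1)  1             1               1                    1                    -1                       -1                      
  chi_3 (r->-1, s->1)        1             -1              -1                   1                    1                        -1                      
  chi_4 (r->-1, s->-1)       1             -1              -1                   1                    -1                       1                       
  chi_5 (2d, j=1)            2             -2              1                    -1                   0                        0                       
  chi_6 (2d, j=2)            2             2               -1                   -1                   0                        0                       

Spot check: chi_5 (2d, j=1) on {s, sr^2, ...} = 0.

Working: D_6 has order 2*6 = 12 with 6 conjugacy classes, hence 6 irreducibles. Sum of squared dims 1 + 1 + 1 + 1 + 4 + 4 = 12 = |G|. Linear characters come from the abelianisation; the 2-dimensional irreps have character r^k -> 2*cos(2*pi*j*k/6), reflections -> 0.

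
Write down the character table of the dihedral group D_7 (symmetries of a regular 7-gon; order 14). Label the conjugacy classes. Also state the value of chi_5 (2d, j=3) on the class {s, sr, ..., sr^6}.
Conjugacy classes: {e} of size 1, {r^1, r^6} of size 2, {r^2, r^5} of size 2, {r^3, r^4} of size 2, {s, sr, ..., sr^6} of size 7.
Character table:
  irrep \ class              {e} (size 1)  {r^1, r^6} (size 2)  {r^2, r^5} (size 2)  {r^3, r^4} (size 2)  {s, sr, ..., sr^6} (size 7)
  chi_1 (triv)               1             1                    1                    1                    1                          
  chi_2 (sign: r->1, s->-1)  1             1                    1                    1                    -1                         
  chi_3 (2d, j=1)            2             2*cos(2*pi/7)        -2*cos(3*pi/7)       -2*cos(pi/7)         0                          
  chi_4 (2d, j=2)            2             -2*cos(3*pi/7)       -2*cos(pi/7)         2*cos(2*pi/7)        0                          
  chi_5 (2d, j=3)            2             -2*cos(pi/7)         2*cos(2*pi/7)        -2*cos(3*pi/7)       0                          

Spot check: chi_5 (2d, j=3) on {s, sr, ..., sr^6} = 0.

Proof sketch: D_7 has order 2*7 = 14 with 5 conjugacy classes, hence 5 irreducibles. Sum of squared dims 1 + 1 + 4 + 4 + 4 = 14 = |G|. Linear characters come from the abelianisation; the 2-dimensional irreps have character r^k -> 2*cos(2*pi*j*k/7), reflections -> 0.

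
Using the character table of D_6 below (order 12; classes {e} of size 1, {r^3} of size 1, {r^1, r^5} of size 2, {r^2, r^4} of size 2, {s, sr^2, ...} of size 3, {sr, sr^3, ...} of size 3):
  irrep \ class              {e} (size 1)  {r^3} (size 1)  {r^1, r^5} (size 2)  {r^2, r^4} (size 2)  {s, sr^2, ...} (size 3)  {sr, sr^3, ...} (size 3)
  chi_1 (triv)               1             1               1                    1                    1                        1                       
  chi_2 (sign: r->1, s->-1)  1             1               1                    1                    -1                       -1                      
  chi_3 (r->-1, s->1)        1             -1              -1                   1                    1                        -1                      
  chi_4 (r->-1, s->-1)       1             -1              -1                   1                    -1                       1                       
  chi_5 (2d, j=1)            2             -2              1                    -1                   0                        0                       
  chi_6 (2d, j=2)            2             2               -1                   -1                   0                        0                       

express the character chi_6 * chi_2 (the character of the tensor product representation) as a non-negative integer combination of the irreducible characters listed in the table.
chi_6 tensor chi_2 = chi_6 (all other irreducibles have multiplicity 0).

Working: The character of a tensor product is the pointwise product (chi_6 * chi_2)(C) = chi_6(C) * chi_2(C):
  {e}: (2)*(1), {r^3}: (2)*(1), {r^1, r^5}: (-1)*(1), {r^2, r^4}: (-1)*(1), {s, sr^2, ...}: (0)*(-1), {sr, sr^3, ...}: (0)*(-1)
so (chi_6 * chi_2) takes values
  {e} -> 2, {r^3} -> 2, {r^1, r^5} -> -1, {r^2, r^4} -> -1, {s, sr^2, ...} -> 0, {sr, sr^3, ...} -> 0.
Now take the inner product of this character with each irreducible chi from the table, <chi_6*chi_2, chi> = (1/12) sum_C |C| (chi_6*chi_2)(C) conj(chi(C)):
  <chi_6*chi_2, chi_1> = (1/12)[1*(2)*conj(1) + 1*(2)*conj(1) + 2*(-1)*conj(1) + 2*(-1)*conj(1) + 3*(0)*conj(1) + 3*(0)*conj(1)]
      = (1/12)[(2) + (2) + (-2) + (-2) + (0) + (0)] = 0/12 = 0
  <chi_6*chi_2, chi_2> = (1/12)[1*(2)*conj(1) + 1*(2)*conj(1) + 2*(-1)*conj(1) + 2*(-1)*conj(1) + 3*(0)*conj(-1) + 3*(0)*conj(-1)]
      = (1/12)[(2) + (2) + (-2) + (-2) + (0) + (0)] = 0/12 = 0
  <chi_6*chi_2, chi_3> = (1/12)[1*(2)*conj(1) + 1*(2)*conj(-1) + 2*(-1)*conj(-1) + 2*(-1)*conj(1) + 3*(0)*conj(1) + 3*(0)*conj(-1)]
      = (1/12)[(2) + (-2) + (2) + (-2) + (0) + (0)] = 0/12 = 0
  <chi_6*chi_2, chi_4> = (1/12)[1*(2)*conj(1) + 1*(2)*conj(-1) + 2*(-1)*conj(-1) + 2*(-1)*conj(1) + 3*(0)*conj(-1) + 3*(0)*conj(1)]
      = (1/12)[(2) + (-2) + (2) + (-2) + (0) + (0)] = 0/12 = 0
  <chi_6*chi_2, chi_5> = (1/12)[1*(2)*conj(2) + 1*(2)*conj(-2) + 2*(-1)*conj(1) + 2*(-1)*conj(-1) + 3*(0)*conj(0) + 3*(0)*conj(0)]
      = (1/12)[(4) + (-4) + (-2) + (2) + (0) + (0)] = 0/12 = 0
  <chi_6*chi_2, chi_6> = (1/12)[1*(2)*conj(2) + 1*(2)*conj(2) + 2*(-1)*conj(-1) + 2*(-1)*conj(-1) + 3*(0)*conj(0) + 3*(0)*conj(0)]
      = (1/12)[(4) + (4) + (2) + (2) + (0) + (0)] = 12/12 = 1
Hence the multiplicities are chi_6: 1. Dimension check: dim(chi_6)*dim(chi_2) = 2*1 = 2 and sum (mult * dim) = 1*2 = 2.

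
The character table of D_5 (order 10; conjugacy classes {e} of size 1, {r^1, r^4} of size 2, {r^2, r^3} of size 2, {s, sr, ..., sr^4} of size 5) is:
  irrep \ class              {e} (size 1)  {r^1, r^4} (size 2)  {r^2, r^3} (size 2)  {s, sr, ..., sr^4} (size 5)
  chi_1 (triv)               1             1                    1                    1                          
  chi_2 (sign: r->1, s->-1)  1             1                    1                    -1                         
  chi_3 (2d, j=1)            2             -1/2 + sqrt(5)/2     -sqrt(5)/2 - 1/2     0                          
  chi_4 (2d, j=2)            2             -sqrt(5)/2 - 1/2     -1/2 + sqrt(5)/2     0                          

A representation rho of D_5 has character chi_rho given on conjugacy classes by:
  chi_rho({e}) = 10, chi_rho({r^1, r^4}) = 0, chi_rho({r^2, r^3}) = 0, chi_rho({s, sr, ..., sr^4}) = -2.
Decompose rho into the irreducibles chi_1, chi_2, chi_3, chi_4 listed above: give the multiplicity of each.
Multiplicities: chi_1: 0, chi_2: 2, chi_3: 2, chi_4: 2.

Solution. Use <chi_rho, chi> = (1/|G|) sum_C |C| * chi_rho(C) * conj(chi(C)) with |G| = 10 for each irreducible chi in the table:
  <chi_rho, chi_1> = (1/10)[1*(10)*conj(1) + 2*(0)*conj(1) + 2*(0)*conj(1) + 5*(-2)*conj(1)]
      = (1/10)[(10) + (0) + (0) + (-10)] = 0/10 = 0
  <chi_rho, chi_2> = (1/10)[1*(10)*conj(1) + 2*(0)*conj(1) + 2*(0)*conj(1) + 5*(-2)*conj(-1)]
      = (1/10)[(10) + (0) + (0) + (10)] = 20/10 = 2
  <chi_rho, chi_3> = (1/10)[1*(10)*conj(2) + 2*(0)*conj(-1/2 + sqrt(5)/2) + 2*(0)*conj(-sqrt(5)/2 - 1/2) + 5*(-2)*conj(0)]
      = (1/10)[(20) + (0) + (0) + (0)] = 20/10 = 2
  <chi_rho, chi_4> = (1/10)[1*(10)*conj(2) + 2*(0)*conj(-sqrt(5)/2 - 1/2) + 2*(0)*conj(-1/2 + sqrt(5)/2) + 5*(-2)*conj(0)]
      = (1/10)[(20) + (0) + (0) + (0)] = 20/10 = 2
Dimension check: dim(rho) = sum (mult * dim) = 0*1 + 2*1 + 2*2 + 2*2 = 10 = chi_rho(e) = 10.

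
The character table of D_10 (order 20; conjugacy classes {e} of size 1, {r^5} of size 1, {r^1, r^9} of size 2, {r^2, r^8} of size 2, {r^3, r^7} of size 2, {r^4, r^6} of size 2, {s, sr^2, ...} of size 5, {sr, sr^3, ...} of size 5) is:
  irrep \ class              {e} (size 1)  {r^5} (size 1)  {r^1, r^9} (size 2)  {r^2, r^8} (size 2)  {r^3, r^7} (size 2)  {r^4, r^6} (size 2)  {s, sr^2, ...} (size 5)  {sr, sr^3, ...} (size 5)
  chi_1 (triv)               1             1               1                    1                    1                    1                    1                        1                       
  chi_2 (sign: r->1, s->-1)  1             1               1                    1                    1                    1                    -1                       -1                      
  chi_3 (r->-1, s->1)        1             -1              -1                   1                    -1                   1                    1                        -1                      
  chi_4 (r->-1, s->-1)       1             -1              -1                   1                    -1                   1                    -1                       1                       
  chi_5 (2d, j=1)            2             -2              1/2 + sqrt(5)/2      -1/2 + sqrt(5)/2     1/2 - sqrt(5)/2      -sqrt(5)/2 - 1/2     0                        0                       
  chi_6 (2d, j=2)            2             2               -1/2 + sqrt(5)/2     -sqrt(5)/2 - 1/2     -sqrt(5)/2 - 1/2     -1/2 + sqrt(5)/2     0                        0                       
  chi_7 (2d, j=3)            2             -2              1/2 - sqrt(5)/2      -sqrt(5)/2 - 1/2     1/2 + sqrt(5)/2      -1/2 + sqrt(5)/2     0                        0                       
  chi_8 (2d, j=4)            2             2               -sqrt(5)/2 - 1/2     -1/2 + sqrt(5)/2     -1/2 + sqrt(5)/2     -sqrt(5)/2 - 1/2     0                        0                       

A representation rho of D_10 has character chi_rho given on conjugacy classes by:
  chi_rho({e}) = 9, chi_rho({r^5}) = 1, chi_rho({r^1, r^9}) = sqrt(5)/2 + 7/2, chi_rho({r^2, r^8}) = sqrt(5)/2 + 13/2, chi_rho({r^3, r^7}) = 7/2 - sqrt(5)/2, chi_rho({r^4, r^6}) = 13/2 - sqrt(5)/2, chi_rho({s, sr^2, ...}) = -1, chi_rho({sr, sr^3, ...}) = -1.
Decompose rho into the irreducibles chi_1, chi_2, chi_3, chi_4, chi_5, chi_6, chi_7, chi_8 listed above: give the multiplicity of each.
Multiplicities: chi_1: 2, chi_2: 3, chi_3: 1, chi_4: 1, chi_5: 1, chi_6: 0, chi_7: 0, chi_8: 0.

Working: Use <chi_rho, chi> = (1/|G|) sum_C |C| * chi_rho(C) * conj(chi(C)) with |G| = 20 for each irreducible chi in the table:
  <chi_rho, chi_1> = (1/20)[1*(9)*conj(1) + 1*(1)*conj(1) + 2*(sqrt(5)/2 + 7/2)*conj(1) + 2*(sqrt(5)/2 + 13/2)*conj(1) + 2*(7/2 - sqrt(5)/2)*conj(1) + 2*(13/2 - sqrt(5)/2)*conj(1) + 5*(-1)*conj(1) + 5*(-1)*conj(1)]
      = (1/20)[(9) + (1) + (sqrt(5) + 7) + (sqrt(5) + 13) + (7 - sqrt(5)) + (13 - sqrt(5)) + (-5) + (-5)] = 40/20 = 2
  <chi_rho, chi_2> = (1/20)[1*(9)*conj(1) + 1*(1)*conj(1) + 2*(sqrt(5)/2 + 7/2)*conj(1) + 2*(sqrt(5)/2 + 13/2)*conj(1) + 2*(7/2 - sqrt(5)/2)*conj(1) + 2*(13/2 - sqrt(5)/2)*conj(1) + 5*(-1)*conj(-1) + 5*(-1)*conj(-1)]
      = (1/20)[(9) + (1) + (sqrt(5) + 7) + (sqrt(5) + 13) + (7 - sqrt(5)) + (13 - sqrt(5)) + (5) + (5)] = 60/20 = 3
  <chi_rho, chi_3> = (1/20)[1*(9)*conj(1) + 1*(1)*conj(-1) + 2*(sqrt(5)/2 + 7/2)*conj(-1) + 2*(sqrt(5)/2 + 13/2)*conj(1) + 2*(7/2 - sqrt(5)/2)*conj(-1) + 2*(13/2 - sqrt(5)/2)*conj(1) + 5*(-1)*conj(1) + 5*(-1)*conj(-1)]
      = (1/20)[(9) + (-1) + (-7 - sqrt(5)) + (sqrt(5) + 13) + (-7 + sqrt(5)) + (13 - sqrt(5)) + (-5) + (5)] = 20/20 = 1
  <chi_rho, chi_4> = (1/20)[1*(9)*conj(1) + 1*(1)*conj(-1) + 2*(sqrt(5)/2 + 7/2)*conj(-1) + 2*(sqrt(5)/2 + 13/2)*conj(1) + 2*(7/2 - sqrt(5)/2)*conj(-1) + 2*(13/2 - sqrt(5)/2)*conj(1) + 5*(-1)*conj(-1) + 5*(-1)*conj(1)]
      = (1/20)[(9) + (-1) + (-7 - sqrt(5)) + (sqrt(5) + 13) + (-7 + sqrt(5)) + (13 - sqrt(5)) + (5) + (-5)] = 20/20 = 1
  <chi_rho, chi_5> = (1/20)[1*(9)*conj(2) + 1*(1)*conj(-2) + 2*(sqrt(5)/2 + 7/2)*conj(1/2 + sqrt(5)/2) + 2*(sqrt(5)/2 + 13/2)*conj(-1/2 + sqrt(5)/2) + 2*(7/2 - sqrt(5)/2)*conj(1/2 - sqrt(5)/2) + 2*(13/2 - sqrt(5)/2)*conj(-sqrt(5)/2 - 1/2) + 5*(-1)*conj(0) + 5*(-1)*conj(0)]
      = (1/20)[(18) + (-2) + (6 + 4*sqrt(5)) + (-4 + 6*sqrt(5)) + (6 - 4*sqrt(5)) + (-6*sqrt(5) - 4) + (0) + (0)] = 20/20 = 1
  <chi_rho, chi_6> = (1/20)[1*(9)*conj(2) + 1*(1)*conj(2) + 2*(sqrt(5)/2 + 7/2)*conj(-1/2 + sqrt(5)/2) + 2*(sqrt(5)/2 + 13/2)*conj(-sqrt(5)/2 - 1/2) + 2*(7/2 - sqrt(5)/2)*conj(-sqrt(5)/2 - 1/2) + 2*(13/2 - sqrt(5)/2)*conj(-1/2 + sqrt(5)/2) + 5*(-1)*conj(0) + 5*(-1)*conj(0)]
      = (1/20)[(18) + (2) + (-1 + 3*sqrt(5)) + (-7*sqrt(5) - 9) + (-3*sqrt(5) - 1) + (-9 + 7*sqrt(5)) + (0) + (0)] = 0/20 = 0
  <chi_rho, chi_7> = (1/20)[1*(9)*conj(2) + 1*(1)*conj(-2) + 2*(sqrt(5)/2 + 7/2)*conj(1/2 - sqrt(5)/2) + 2*(sqrt(5)/2 + 13/2)*conj(-sqrt(5)/2 - 1/2) + 2*(7/2 - sqrt(5)/2)*conj(1/2 + sqrt(5)/2) + 2*(13/2 - sqrt(5)/2)*conj(-1/2 + sqrt(5)/2) + 5*(-1)*conj(0) + 5*(-1)*conj(0)]
      = (1/20)[(18) + (-2) + (1 - 3*sqrt(5)) + (-7*sqrt(5) - 9) + (1 + 3*sqrt(5)) + (-9 + 7*sqrt(5)) + (0) + (0)] = 0/20 = 0
  <chi_rho, chi_8> = (1/20)[1*(9)*conj(2) + 1*(1)*conj(2) + 2*(sqrt(5)/2 + 7/2)*conj(-sqrt(5)/2 - 1/2) + 2*(sqrt(5)/2 + 13/2)*conj(-1/2 + sqrt(5)/2) + 2*(7/2 - sqrt(5)/2)*conj(-1/2 + sqrt(5)/2) + 2*(13/2 - sqrt(5)/2)*conj(-sqrt(5)/2 - 1/2) + 5*(-1)*conj(0) + 5*(-1)*conj(0)]
      = (1/20)[(18) + (2) + (-4*sqrt(5) - 6) + (-4 + 6*sqrt(5)) + (-6 + 4*sqrt(5)) + (-6*sqrt(5) - 4) + (0) + (0)] = 0/20 = 0
Dimension check: dim(rho) = sum (mult * dim) = 2*1 + 3*1 + 1*1 + 1*1 + 1*2 + 0*2 + 0*2 + 0*2 = 9 = chi_rho(e) = 9.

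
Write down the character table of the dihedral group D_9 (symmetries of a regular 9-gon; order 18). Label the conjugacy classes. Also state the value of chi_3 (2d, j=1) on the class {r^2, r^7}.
Conjugacy classes: {e} of size 1, {r^1, r^8} of size 2, {r^2, r^7} of size 2, {r^3, r^6} of size 2, {r^4, r^5} of size 2, {s, sr, ..., sr^8} of size 9.
Character table:
  irrep \ class              {e} (size 1)  {r^1, r^8} (size 2)  {r^2, r^7} (size 2)  {r^3, r^6} (size 2)  {r^4, r^5} (size 2)  {s, sr, ..., sr^8} (size 9)
  chi_1 (triv)               1             1                    1                    1                    1                    1                          
  chi_2 (sign: r->1, s->-1)  1             1                    1                    1                    1                    -1                         
  chi_3 (2d, j=1)            2             2*cos(2*pi/9)        2*cos(4*pi/9)        -1                   -2*cos(pi/9)         0                          
  chi_4 (2d, j=2)            2             2*cos(4*pi/9)        -2*cos(pi/9)         -1                   2*cos(2*pi/9)        0                          
  chi_5 (2d, j=3)            2             -1                   -1                   2                    -1                   0                          
  chi_6 (2d, j=4)            2             -2*cos(pi/9)         2*cos(2*pi/9)        -1                   2*cos(4*pi/9)        0                          

Spot check: chi_3 (2d, j=1) on {r^2, r^7} = 2*cos(4*pi/9).

Reasoning: D_9 has order 2*9 = 18 with 6 conjugacy classes, hence 6 irreducibles. Sum of squared dims 1 + 1 + 4 + 4 + 4 + 4 = 18 = |G|. Linear characters come from the abelianisation; the 2-dimensional irreps have character r^k -> 2*cos(2*pi*j*k/9), reflections -> 0.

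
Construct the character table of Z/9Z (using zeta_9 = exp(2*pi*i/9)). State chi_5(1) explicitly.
Character table of Z/9Z (irreps indexed chi_0,...,chi_8 with chi_k(m) = zeta_9^(k*m), zeta_9 = exp(2*pi*i/9)):
  irrep \ class  {0} (size 1)  {1} (size 1)    {2} (size 1)    {3} (size 1)    {4} (size 1)    {5} (size 1)    {6} (size 1)    {7} (size 1)    {8} (size 1)  
  chi_0          1             1               1               1               1               1               1               1               1             
  chi_1          1             exp(2*I*pi/9)   exp(4*I*pi/9)   exp(2*I*pi/3)   exp(8*I*pi/9)   exp(-8*I*pi/9)  exp(-2*I*pi/3)  exp(-4*I*pi/9)  exp(-2*I*pi/9)
  chi_2          1             exp(4*I*pi/9)   exp(8*I*pi/9)   exp(-2*I*pi/3)  exp(-2*I*pi/9)  exp(2*I*pi/9)   exp(2*I*pi/3)   exp(-8*I*pi/9)  exp(-4*I*pi/9)
  chi_3          1             exp(2*I*pi/3)   exp(-2*I*pi/3)  1               exp(2*I*pi/3)   exp(-2*I*pi/3)  1               exp(2*I*pi/3)   exp(-2*I*pi/3)
  chi_4          1             exp(8*I*pi/9)   exp(-2*I*pi/9)  exp(2*I*pi/3)   exp(-4*I*pi/9)  exp(4*I*pi/9)   exp(-2*I*pi/3)  exp(2*I*pi/9)   exp(-8*I*pi/9)
  chi_5          1             exp(-8*I*pi/9)  exp(2*I*pi/9)   exp(-2*I*pi/3)  exp(4*I*pi/9)   exp(-4*I*pi/9)  exp(2*I*pi/3)   exp(-2*I*pi/9)  exp(8*I*pi/9) 
  chi_6          1             exp(-2*I*pi/3)  exp(2*I*pi/3)   1               exp(-2*I*pi/3)  exp(2*I*pi/3)   1               exp(-2*I*pi/3)  exp(2*I*pi/3) 
  chi_7          1             exp(-4*I*pi/9)  exp(-8*I*pi/9)  exp(2*I*pi/3)   exp(2*I*pi/9)   exp(-2*I*pi/9)  exp(-2*I*pi/3)  exp(8*I*pi/9)   exp(4*I*pi/9) 
  chi_8          1             exp(-2*I*pi/9)  exp(-4*I*pi/9)  exp(-2*I*pi/3)  exp(-8*I*pi/9)  exp(8*I*pi/9)   exp(2*I*pi/3)   exp(4*I*pi/9)   exp(2*I*pi/9) 

Spot check: chi_5(1) = zeta_9^(5*1) = zeta_9^5 = exp(-8*I*pi/9).

Argument: Z/9Z is abelian, so all 9 irreducible complex representations are 1-dimensional. They are given by chi_k(m) = zeta_9^(k*m) for k = 0,...,8. Row orthogonality: sum_m chi_k(m) conj(chi_l(m)) = 9 * [k = l].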